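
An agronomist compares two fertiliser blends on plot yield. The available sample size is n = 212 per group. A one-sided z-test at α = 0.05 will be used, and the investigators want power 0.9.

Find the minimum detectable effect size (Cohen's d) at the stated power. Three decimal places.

Need Φ(δ − 1.645) = 0.9, so δ = 1.645 + 1.282 = 2.926.
δ = d·√(n/2) ⇒ d = δ/√(n/2) = 2.926/√(212/2) = 0.2842.

d ≈ 0.284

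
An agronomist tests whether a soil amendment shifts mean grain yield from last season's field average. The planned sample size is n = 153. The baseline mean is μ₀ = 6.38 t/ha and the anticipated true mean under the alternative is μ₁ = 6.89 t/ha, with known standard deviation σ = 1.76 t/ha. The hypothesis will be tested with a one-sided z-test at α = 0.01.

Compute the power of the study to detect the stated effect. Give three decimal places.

Standardized effect: d = |μ₁ − μ₀| / σ = |6.89 − 6.38| / 1.76 = 0.2898
Noncentrality parameter: δ = d·√n = 0.2898 × √153 = 3.5843
Critical value for a one-sided test at α = 0.01: z_α = 2.326.
Power = Φ(δ − 2.326) = Φ(1.258) = 0.8958.

Power ≈ 0.896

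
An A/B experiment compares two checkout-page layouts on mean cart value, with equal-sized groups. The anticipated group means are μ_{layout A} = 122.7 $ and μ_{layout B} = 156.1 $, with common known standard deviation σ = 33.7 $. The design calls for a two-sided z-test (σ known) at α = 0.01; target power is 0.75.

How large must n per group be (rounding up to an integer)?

n = 22 per group

Standardized effect: d = |μ_{layout A} − μ_{layout B}| / σ = |122.7 − 156.1| / 33.7 = 0.9911
For power 0.75 need Φ(δ − z_{0.005}) = 0.75, so δ = z_{0.005} + z_{0.25} = 2.576 + 0.674 = 3.250.
(Ignoring the negligible lower-tail rejection probability gives the usual closed-form inversion.)
δ = d·√(n/2) ⇒ n = 2(δ/d)² = 2 × (3.250 / 0.9911)² = 21.51.
Rounding up, n = 22 per group.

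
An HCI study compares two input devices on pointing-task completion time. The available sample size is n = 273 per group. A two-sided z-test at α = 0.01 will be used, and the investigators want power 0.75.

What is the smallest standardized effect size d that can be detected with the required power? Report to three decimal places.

d ≈ 0.278

Required noncentrality: δ = z_{0.005} + z_{0.25} = 2.576 + 0.674 = 3.250.
(Lower-tail contribution to power is negligible for δ > 0.)
δ = d·√(n/2) ⇒ d = δ/√(n/2) = 3.250/√(273/2) = 0.2782.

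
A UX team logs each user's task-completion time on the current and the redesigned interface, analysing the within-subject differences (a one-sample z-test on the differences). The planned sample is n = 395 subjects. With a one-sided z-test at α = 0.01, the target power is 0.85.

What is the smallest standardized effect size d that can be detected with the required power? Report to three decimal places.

d ≈ 0.169

Need Φ(δ − 2.326) = 0.85, so δ = 2.326 + 1.036 = 3.363.
δ = d·√n ⇒ d = δ/√n = 3.363/√395 = 0.1692.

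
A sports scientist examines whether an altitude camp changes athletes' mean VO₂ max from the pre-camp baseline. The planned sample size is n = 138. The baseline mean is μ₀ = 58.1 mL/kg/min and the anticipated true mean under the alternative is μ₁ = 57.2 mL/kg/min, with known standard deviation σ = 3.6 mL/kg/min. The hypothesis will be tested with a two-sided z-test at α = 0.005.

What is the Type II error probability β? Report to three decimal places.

β ≈ 0.448

Standardized effect: d = |μ₁ − μ₀| / σ = |57.2 − 58.1| / 3.6 = 0.2500
Noncentrality parameter: δ = d·√n = 0.2500 × √138 = 2.9368
Critical value for a two-sided test at α = 0.005: z_{α/2} = 2.807.
Power = Φ(δ − 2.807) + Φ(−δ − 2.807) = Φ(0.130) + Φ(-5.744) = 0.5516 + 0.0000 = 0.5516.
Type II error: β = 1 − power = 1 − 0.5516 = 0.4484.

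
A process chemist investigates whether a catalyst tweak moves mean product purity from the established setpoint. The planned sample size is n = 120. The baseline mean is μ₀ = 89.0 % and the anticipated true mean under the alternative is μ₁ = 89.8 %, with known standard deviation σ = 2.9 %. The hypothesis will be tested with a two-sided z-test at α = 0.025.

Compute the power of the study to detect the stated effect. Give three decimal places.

Standardized effect: d = |μ₁ − μ₀| / σ = |89.8 − 89.0| / 2.9 = 0.2759
Noncentrality parameter: δ = d·√n = 0.2759 × √120 = 3.0219
Two-sided α = 0.025 → critical value z_{0.0125} = 2.241.
Power = Φ(δ − 2.241) + Φ(−δ − 2.241) = Φ(0.781) + Φ(-5.263) = 0.7825 + 0.0000 = 0.7825.

Power ≈ 0.782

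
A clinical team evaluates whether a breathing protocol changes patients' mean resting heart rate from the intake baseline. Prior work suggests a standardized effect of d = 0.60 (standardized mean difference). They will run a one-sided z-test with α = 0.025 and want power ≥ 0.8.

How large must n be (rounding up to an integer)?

n = 22

Set Φ(δ − 1.960) = 0.8; then δ − 1.960 = Φ⁻¹(0.8) = 0.842, giving δ = 2.802.
δ = d·√n ⇒ n = (δ/d)² = (2.802 / 0.60)² = 21.80.
Round up to the next whole unit.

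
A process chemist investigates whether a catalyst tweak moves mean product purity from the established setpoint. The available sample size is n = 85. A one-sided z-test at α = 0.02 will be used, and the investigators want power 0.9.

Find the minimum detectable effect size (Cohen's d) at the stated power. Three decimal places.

Need Φ(δ − 2.054) = 0.9, so δ = 2.054 + 1.282 = 3.335.
δ = d·√n ⇒ d = δ/√n = 3.335/√85 = 0.3618.

d ≈ 0.362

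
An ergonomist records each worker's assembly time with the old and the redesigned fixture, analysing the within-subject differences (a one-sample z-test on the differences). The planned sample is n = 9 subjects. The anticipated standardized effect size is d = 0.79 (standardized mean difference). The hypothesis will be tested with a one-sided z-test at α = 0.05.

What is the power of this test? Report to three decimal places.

Noncentrality parameter: δ = d·√n = 0.79 × √9 = 2.3700
Critical value for a one-sided test at α = 0.05: z_α = 1.645.
Power = Φ(δ − 1.645) = Φ(0.725) = 0.7658.

Power ≈ 0.766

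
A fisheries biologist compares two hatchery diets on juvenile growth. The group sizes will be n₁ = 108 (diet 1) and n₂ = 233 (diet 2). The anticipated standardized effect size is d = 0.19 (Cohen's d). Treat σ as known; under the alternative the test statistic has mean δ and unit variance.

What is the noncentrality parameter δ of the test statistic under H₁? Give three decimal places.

δ ≈ 1.632

δ = d / √(1/n₁ + 1/n₂) = 0.19 / √(1/108 + 1/233) = 1.6322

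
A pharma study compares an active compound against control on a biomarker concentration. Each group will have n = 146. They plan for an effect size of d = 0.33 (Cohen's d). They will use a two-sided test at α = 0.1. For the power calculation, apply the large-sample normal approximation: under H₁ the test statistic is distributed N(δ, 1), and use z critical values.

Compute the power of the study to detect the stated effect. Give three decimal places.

Power ≈ 0.880

Noncentrality parameter: δ = d·√(n/2) = 0.33 × √(146/2) = 2.8195
Two-sided α = 0.1 → critical value z_{0.05} = 1.645.
Power = Φ(δ − 1.645) + Φ(−δ − 1.645) = Φ(1.175) + Φ(-4.464) = 0.8799 + 0.0000 = 0.8799.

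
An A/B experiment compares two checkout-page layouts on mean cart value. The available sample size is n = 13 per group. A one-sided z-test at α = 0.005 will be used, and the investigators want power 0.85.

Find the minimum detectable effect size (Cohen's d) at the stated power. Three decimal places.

Required noncentrality: δ = z_{0.005} + z_{0.15} = 2.576 + 1.036 = 3.612.
δ = d·√(n/2) ⇒ d = δ/√(n/2) = 3.612/√(13/2) = 1.4168.

d ≈ 1.417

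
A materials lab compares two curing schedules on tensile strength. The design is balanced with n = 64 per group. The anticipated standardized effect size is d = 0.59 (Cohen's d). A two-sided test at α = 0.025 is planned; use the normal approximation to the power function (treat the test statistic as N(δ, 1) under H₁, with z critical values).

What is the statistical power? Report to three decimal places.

Noncentrality parameter: δ = d·√(n/2) = 0.59 × √(64/2) = 3.3375
Critical value for a two-sided test at α = 0.025: z_{α/2} = 2.241.
Power = Φ(δ − 2.241) + Φ(−δ − 2.241) = Φ(1.096) + Φ(-5.579) = 0.8635 + 0.0000 = 0.8635.

Power ≈ 0.863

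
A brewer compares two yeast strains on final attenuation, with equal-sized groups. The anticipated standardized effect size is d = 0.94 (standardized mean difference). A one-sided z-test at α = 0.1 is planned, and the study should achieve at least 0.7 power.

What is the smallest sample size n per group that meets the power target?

For power 0.7 need Φ(δ − z_{0.1}) = 0.7, so δ = z_{0.1} + z_{0.30} = 1.282 + 0.524 = 1.806.
δ = d·√(n/2) ⇒ n = 2(δ/d)² = 2 × (1.806 / 0.94)² = 7.38.
Rounding up, n = 8 per group.

n = 8 per group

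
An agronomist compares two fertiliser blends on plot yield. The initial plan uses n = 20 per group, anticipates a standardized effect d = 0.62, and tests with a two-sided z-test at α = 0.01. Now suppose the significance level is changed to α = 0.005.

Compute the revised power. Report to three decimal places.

Power ≈ 0.199

δ = d·√(n/2) = 0.62 × √(20/2) = 1.9606 (unchanged). New critical value: z_{0.0025} = 2.807.
Revised power = Φ(δ − 2.807) + Φ(−δ − 2.807) = Φ(-0.846) + Φ(-4.768) = 0.1987 + 0.0000 = 0.1987.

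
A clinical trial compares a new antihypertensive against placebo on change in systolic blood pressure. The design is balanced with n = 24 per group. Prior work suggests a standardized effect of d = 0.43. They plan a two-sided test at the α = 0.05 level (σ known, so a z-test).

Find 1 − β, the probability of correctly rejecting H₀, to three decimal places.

Noncentrality parameter: δ = d·√(n/2) = 0.43 × √(24/2) = 1.4896
Critical value for a two-sided test at α = 0.05: z_{α/2} = 1.960.
Power = Φ(δ − 1.960) + Φ(−δ − 1.960) = Φ(-0.470) + Φ(-3.450) = 0.3190 + 0.0003 = 0.3193.

Power ≈ 0.319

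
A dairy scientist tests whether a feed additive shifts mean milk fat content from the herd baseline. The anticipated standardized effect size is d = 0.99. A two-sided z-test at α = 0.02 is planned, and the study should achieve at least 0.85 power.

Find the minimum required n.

For power 0.85 need Φ(δ − z_{0.01}) = 0.85, so δ = z_{0.01} + z_{0.15} = 2.326 + 1.036 = 3.363.
(Ignoring the negligible lower-tail rejection probability gives the usual closed-form inversion.)
δ = d·√n ⇒ n = (δ/d)² = (3.363 / 0.99)² = 11.54.
Rounding up, n = 12.

n = 12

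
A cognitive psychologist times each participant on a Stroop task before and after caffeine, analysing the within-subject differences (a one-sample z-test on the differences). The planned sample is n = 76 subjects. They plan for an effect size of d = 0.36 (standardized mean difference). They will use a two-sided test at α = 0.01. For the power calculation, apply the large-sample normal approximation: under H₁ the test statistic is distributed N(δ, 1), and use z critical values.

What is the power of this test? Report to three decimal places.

Power ≈ 0.713

Noncentrality parameter: δ = d·√n = 0.36 × √76 = 3.1384
Critical value for a two-sided test at α = 0.01: z_{α/2} = 2.576.
Power = Φ(δ − 2.576) + Φ(−δ − 2.576) = Φ(0.563) + Φ(-5.714) = 0.7131 + 0.0000 = 0.7131.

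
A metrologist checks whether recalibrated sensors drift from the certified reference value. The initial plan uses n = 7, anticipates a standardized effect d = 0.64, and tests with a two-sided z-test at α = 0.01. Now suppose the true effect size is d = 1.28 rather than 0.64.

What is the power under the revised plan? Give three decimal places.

Power ≈ 0.791

With d = 1.28: δ = d·√n = 1.28 × √7 = 3.3866. Critical value z_{0.005} = 2.576.
Revised power = Φ(δ − 2.576) + Φ(−δ − 2.576) = Φ(0.811) + Φ(-5.962) = 0.7912 + 0.0000 = 0.7912.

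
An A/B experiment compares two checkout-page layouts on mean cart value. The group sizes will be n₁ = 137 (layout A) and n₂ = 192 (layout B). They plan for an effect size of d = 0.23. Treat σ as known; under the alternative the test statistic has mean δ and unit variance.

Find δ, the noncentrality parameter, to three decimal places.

δ = d / √(1/n₁ + 1/n₂) = 0.23 / √(1/137 + 1/192) = 2.0566

δ ≈ 2.057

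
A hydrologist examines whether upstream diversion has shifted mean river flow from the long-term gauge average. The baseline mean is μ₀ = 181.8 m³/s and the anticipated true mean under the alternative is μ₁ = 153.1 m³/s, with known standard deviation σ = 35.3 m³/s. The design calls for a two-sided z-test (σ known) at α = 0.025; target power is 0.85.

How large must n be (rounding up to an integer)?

Standardized effect: d = |μ₁ − μ₀| / σ = |153.1 − 181.8| / 35.3 = 0.8130
For power 0.85 need Φ(δ − z_{0.0125}) = 0.85, so δ = z_{0.0125} + z_{0.15} = 2.241 + 1.036 = 3.278.
(For δ > 0 the lower-tail rejection region contributes negligibly to power, so the one-term inversion is standard.)
δ = d·√n ⇒ n = (δ/d)² = (3.278 / 0.8130)² = 16.25.
Round up to the next whole unit.

n = 17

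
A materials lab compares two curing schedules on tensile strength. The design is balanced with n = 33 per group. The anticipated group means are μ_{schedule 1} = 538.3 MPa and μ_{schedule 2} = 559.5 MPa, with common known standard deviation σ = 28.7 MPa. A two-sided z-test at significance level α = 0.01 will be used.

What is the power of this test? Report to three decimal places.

Power ≈ 0.664

Standardized effect: d = |μ_{schedule 1} − μ_{schedule 2}| / σ = |538.3 − 559.5| / 28.7 = 0.7387
Noncentrality parameter: δ = d·√(n/2) = 0.7387 × √(33/2) = 3.0005
Critical value for a two-sided test at α = 0.01: z_{α/2} = 2.576.
Power = Φ(δ − 2.576) + Φ(−δ − 2.576) = Φ(0.425) + Φ(-5.576) = 0.6645 + 0.0000 = 0.6645.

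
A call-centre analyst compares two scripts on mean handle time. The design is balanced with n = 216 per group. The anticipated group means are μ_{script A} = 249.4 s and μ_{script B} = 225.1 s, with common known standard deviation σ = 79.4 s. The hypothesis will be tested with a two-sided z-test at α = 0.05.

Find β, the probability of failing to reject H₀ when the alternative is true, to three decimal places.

Standardized effect: d = |μ_{script A} − μ_{script B}| / σ = |249.4 − 225.1| / 79.4 = 0.3060
Noncentrality parameter: δ = d·√(n/2) = 0.3060 × √(216/2) = 3.1805
Critical value for a two-sided test at α = 0.05: z_{α/2} = 1.960.
Power = Φ(δ − 1.960) + Φ(−δ − 1.960) = Φ(1.221) + Φ(-5.140) = 0.8889 + 0.0000 = 0.8889.
Type II error: β = 1 − power = 1 − 0.8889 = 0.1111.

β ≈ 0.111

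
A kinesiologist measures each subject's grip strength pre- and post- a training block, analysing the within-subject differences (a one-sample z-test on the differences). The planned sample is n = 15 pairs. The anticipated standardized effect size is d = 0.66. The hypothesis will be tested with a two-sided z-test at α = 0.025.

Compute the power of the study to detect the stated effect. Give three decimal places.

Power ≈ 0.624

Noncentrality parameter: δ = d·√n = 0.66 × √15 = 2.5562
Two-sided α = 0.025 → critical value z_{0.0125} = 2.241.
Power = Φ(δ − 2.241) + Φ(−δ − 2.241) = Φ(0.315) + Φ(-4.798) = 0.6235 + 0.0000 = 0.6235.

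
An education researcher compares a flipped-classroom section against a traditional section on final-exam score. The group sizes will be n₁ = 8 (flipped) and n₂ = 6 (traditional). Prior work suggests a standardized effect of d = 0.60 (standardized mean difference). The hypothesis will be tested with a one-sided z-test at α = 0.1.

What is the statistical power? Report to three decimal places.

Noncentrality parameter: λ = d / √(1/n₁ + 1/n₂) = 0.60 / √(1/8 + 1/6) = 1.1110
Critical value for a one-sided test at α = 0.1: z_α = 1.282.
Power = Φ(λ − 1.282) = Φ(-0.171) = 0.4323.

Power ≈ 0.432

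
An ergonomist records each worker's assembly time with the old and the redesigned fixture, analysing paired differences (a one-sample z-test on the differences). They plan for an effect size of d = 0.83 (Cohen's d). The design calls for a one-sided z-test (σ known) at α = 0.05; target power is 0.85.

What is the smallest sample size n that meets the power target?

n = 11

For power 0.85 need Φ(δ − z_{0.05}) = 0.85, so δ = z_{0.05} + z_{0.15} = 1.645 + 1.036 = 2.681.
δ = d·√n ⇒ n = (δ/d)² = (2.681 / 0.83)² = 10.44.
Round up to the next whole unit.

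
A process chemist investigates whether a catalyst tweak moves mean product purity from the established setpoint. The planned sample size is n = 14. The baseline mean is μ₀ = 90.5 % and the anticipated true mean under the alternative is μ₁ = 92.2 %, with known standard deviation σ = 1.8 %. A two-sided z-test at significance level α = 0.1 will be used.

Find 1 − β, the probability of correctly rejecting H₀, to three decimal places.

Power ≈ 0.971

Standardized effect: d = |μ₁ − μ₀| / σ = |92.2 − 90.5| / 1.8 = 0.9444
Noncentrality parameter: δ = d·√n = 0.9444 × √14 = 3.5338
Two-sided α = 0.1 → critical value z_{0.05} = 1.645.
Power = Φ(δ − 1.645) + Φ(−δ − 1.645) = Φ(1.889) + Φ(-5.179) = 0.9705 + 0.0000 = 0.9705.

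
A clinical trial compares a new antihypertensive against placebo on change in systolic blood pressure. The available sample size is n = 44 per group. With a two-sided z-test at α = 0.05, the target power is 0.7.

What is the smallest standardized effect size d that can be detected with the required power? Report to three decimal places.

Required noncentrality: δ = z_{0.025} + z_{0.30} = 1.960 + 0.524 = 2.484.
(The second rejection-region term Φ(−δ − z_{α/2}) is negligible and dropped.)
δ = d·√(n/2) ⇒ d = δ/√(n/2) = 2.484/√(44/2) = 0.5297.

d ≈ 0.530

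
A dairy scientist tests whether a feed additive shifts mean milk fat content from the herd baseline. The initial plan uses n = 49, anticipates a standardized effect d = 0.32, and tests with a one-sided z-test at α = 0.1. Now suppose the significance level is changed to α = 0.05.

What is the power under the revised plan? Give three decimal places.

Power ≈ 0.724

δ = d·√n = 0.32 × √49 = 2.2400 (unchanged). New critical value: z_{0.05} = 1.645.
Revised power = Φ(δ − 1.645) = Φ(0.595) = 0.7241.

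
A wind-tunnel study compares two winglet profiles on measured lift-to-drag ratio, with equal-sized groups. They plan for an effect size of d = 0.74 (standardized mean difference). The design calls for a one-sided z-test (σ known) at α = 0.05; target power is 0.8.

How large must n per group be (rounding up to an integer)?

n = 23 per group

For power 0.8 need Φ(δ − z_{0.05}) = 0.8, so δ = z_{0.05} + z_{0.20} = 1.645 + 0.842 = 2.486.
δ = d·√(n/2) ⇒ n = 2(δ/d)² = 2 × (2.486 / 0.74)² = 22.58.
Round up to the next whole unit.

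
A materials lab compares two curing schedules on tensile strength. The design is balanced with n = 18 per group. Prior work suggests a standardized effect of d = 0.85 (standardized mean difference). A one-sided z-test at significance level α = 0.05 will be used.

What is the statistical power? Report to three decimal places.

Noncentrality parameter: λ = d·√(n/2) = 0.85 × √(18/2) = 2.5500
One-sided α = 0.05 → critical value z_{0.05} = 1.645.
Power = Φ(λ − 1.645) = Φ(0.905) = 0.8173.

Power ≈ 0.817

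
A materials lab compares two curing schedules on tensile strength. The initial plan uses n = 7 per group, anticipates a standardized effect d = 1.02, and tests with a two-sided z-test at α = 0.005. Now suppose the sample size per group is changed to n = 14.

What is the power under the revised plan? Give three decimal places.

Power ≈ 0.457

With n = 14 per group: δ = d·√(n/2) = 1.02 × √(14/2) = 2.6987. Critical value z_{0.0025} = 2.807.
Revised power = Φ(δ − 2.807) + Φ(−δ − 2.807) = Φ(-0.108) + Φ(-5.506) = 0.4569 + 0.0000 = 0.4569.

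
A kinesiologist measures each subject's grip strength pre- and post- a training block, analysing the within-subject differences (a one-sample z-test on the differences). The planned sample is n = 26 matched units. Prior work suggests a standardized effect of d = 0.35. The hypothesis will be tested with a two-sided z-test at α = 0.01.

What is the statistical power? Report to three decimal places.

Power ≈ 0.214

Noncentrality parameter: λ = d·√n = 0.35 × √26 = 1.7847
Critical value for a two-sided test at α = 0.01: z_{α/2} = 2.576.
Power = Φ(λ − 2.576) + Φ(−λ − 2.576) = Φ(-0.791) + Φ(-4.360) = 0.2144 + 0.0000 = 0.2144.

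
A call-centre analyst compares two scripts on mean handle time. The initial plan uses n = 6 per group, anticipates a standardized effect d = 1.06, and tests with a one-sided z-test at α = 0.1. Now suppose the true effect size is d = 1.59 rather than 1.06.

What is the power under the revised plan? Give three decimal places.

With d = 1.59: δ = d·√(n/2) = 1.59 × √(6/2) = 2.7540. Critical value z_{0.1} = 1.282.
Revised power = Φ(δ − 1.282) = Φ(1.472) = 0.9295.

Power ≈ 0.930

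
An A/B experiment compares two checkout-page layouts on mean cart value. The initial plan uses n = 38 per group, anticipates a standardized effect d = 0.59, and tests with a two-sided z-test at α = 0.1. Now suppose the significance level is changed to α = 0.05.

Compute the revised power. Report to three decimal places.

δ = d·√(n/2) = 0.59 × √(38/2) = 2.5718 (unchanged). New critical value: z_{0.025} = 1.960.
Revised power = Φ(δ − 1.960) + Φ(−δ − 1.960) = Φ(0.612) + Φ(-4.532) = 0.7297 + 0.0000 = 0.7297.

Power ≈ 0.730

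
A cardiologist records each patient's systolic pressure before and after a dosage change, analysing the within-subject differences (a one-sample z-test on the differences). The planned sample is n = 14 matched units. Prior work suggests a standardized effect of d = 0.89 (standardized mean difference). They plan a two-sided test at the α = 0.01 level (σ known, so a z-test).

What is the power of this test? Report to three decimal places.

Noncentrality parameter: δ = d·√n = 0.89 × √14 = 3.3301
Two-sided α = 0.01 → critical value z_{0.005} = 2.576.
Power = Φ(δ − 2.576) + Φ(−δ − 2.576) = Φ(0.754) + Φ(-5.906) = 0.7746 + 0.0000 = 0.7746.

Power ≈ 0.775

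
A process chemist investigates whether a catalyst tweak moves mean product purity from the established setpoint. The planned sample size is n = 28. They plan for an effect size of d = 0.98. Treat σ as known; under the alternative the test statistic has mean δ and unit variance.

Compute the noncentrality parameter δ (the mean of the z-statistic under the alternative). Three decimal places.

δ ≈ 5.186

δ = d·√n = 0.98 × √28 = 5.1857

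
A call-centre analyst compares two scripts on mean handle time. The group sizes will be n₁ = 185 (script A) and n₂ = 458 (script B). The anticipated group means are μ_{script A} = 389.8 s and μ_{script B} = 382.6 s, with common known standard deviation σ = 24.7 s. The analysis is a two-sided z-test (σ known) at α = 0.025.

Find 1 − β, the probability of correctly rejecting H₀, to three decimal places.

Power ≈ 0.865

Standardized effect: d = |μ_{script A} − μ_{script B}| / σ = |389.8 − 382.6| / 24.7 = 0.2915
Noncentrality parameter: λ = d / √(1/n₁ + 1/n₂) = 0.2915 / √(1/185 + 1/458) = 3.3462
Critical value for a two-sided test at α = 0.025: z_{α/2} = 2.241.
Power = Φ(λ − 2.241) + Φ(−λ − 2.241) = Φ(1.105) + Φ(-5.588) = 0.8654 + 0.0000 = 0.8654.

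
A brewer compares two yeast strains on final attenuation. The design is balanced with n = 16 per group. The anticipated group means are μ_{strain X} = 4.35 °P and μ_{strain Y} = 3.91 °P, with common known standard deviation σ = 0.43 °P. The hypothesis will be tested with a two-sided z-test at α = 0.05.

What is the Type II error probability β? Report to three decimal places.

β ≈ 0.175

Standardized effect: d = |μ_{strain X} − μ_{strain Y}| / σ = |4.35 − 3.91| / 0.43 = 1.0233
Noncentrality parameter: δ = d·√(n/2) = 1.0233 × √(16/2) = 2.8942
Critical value for a two-sided test at α = 0.05: z_{α/2} = 1.960.
Power = Φ(δ − 1.960) + Φ(−δ − 1.960) = Φ(0.934) + Φ(-4.854) = 0.8249 + 0.0000 = 0.8249.
Type II error: β = 1 − power = 1 − 0.8249 = 0.1751.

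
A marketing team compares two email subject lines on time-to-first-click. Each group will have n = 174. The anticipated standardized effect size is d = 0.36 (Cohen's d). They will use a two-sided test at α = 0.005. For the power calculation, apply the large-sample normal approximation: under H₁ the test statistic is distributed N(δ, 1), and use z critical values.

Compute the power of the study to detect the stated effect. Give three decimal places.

Noncentrality parameter: λ = d·√(n/2) = 0.36 × √(174/2) = 3.3579
Two-sided α = 0.005 → critical value z_{0.0025} = 2.807.
Power = Φ(λ − 2.807) + Φ(−λ − 2.807) = Φ(0.551) + Φ(-6.165) = 0.7091 + 0.0000 = 0.7091.

Power ≈ 0.709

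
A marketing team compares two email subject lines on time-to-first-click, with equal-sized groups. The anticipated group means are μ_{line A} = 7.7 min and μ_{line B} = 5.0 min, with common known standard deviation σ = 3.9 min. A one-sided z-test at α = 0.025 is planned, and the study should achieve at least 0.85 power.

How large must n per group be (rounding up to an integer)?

Standardized effect: d = |μ_{line A} − μ_{line B}| / σ = |7.7 − 5.0| / 3.9 = 0.6923
Set Φ(δ − 1.960) = 0.85; then δ − 1.960 = Φ⁻¹(0.85) = 1.036, giving δ = 2.996.
δ = d·√(n/2) ⇒ n = 2(δ/d)² = 2 × (2.996 / 0.6923)² = 37.47.
Round up to the next whole unit.

n = 38 per group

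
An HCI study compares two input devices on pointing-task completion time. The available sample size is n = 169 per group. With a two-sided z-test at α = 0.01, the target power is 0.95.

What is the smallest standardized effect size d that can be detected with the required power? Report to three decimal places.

Need Φ(δ − 2.576) = 0.95, so δ = 2.576 + 1.645 = 4.221.
(Lower-tail contribution to power is negligible for δ > 0.)
δ = d·√(n/2) ⇒ d = δ/√(n/2) = 4.221/√(169/2) = 0.4591.

d ≈ 0.459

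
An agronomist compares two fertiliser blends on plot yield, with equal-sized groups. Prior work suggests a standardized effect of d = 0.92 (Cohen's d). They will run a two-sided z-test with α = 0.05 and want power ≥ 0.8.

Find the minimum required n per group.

Set Φ(δ − 1.960) = 0.8; then δ − 1.960 = Φ⁻¹(0.8) = 0.842, giving δ = 2.802.
(The Φ(−δ − z_{α/2}) term is vanishingly small for δ > 0 and is dropped in the standard sample-size formula.)
δ = d·√(n/2) ⇒ n = 2(δ/d)² = 2 × (2.802 / 0.92)² = 18.55.
Rounding up, n = 19 per group.

n = 19 per group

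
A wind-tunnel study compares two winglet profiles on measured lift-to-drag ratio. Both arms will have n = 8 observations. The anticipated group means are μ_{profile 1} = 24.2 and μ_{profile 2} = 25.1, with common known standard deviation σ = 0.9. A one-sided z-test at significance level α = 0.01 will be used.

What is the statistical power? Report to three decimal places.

Power ≈ 0.372

Standardized effect: d = |μ_{profile 1} − μ_{profile 2}| / σ = |24.2 − 25.1| / 0.9 = 1.0000
Noncentrality parameter: δ = d·√(n/2) = 1.0000 × √(8/2) = 2.0000
One-sided α = 0.01 → critical value z_{0.01} = 2.326.
Power = P(Z > 2.326 − δ) = Φ(-0.326) = 0.3721.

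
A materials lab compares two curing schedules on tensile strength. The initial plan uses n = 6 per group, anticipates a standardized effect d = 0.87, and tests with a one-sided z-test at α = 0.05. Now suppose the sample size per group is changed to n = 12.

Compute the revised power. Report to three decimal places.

With n = 12 per group: δ = d·√(n/2) = 0.87 × √(12/2) = 2.1311. Critical value z_{0.05} = 1.645.
Revised power = Φ(δ − 1.645) = Φ(0.486) = 0.6866.

Power ≈ 0.687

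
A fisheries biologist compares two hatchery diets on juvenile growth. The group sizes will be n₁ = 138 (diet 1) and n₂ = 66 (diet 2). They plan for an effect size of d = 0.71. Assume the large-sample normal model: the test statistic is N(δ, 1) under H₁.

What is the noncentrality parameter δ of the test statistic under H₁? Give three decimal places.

The noncentrality parameter scales effect size by the design's sample-size factor: δ = d / √(1/n₁ + 1/n₂) = 0.71 / √(1/138 + 1/66) = 4.7441

δ ≈ 4.744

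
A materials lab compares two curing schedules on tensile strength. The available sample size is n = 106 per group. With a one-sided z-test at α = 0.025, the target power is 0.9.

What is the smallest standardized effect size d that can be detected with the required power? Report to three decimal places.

d ≈ 0.445

Need Φ(δ − 1.960) = 0.9, so δ = 1.960 + 1.282 = 3.242.
δ = d·√(n/2) ⇒ d = δ/√(n/2) = 3.242/√(106/2) = 0.4453.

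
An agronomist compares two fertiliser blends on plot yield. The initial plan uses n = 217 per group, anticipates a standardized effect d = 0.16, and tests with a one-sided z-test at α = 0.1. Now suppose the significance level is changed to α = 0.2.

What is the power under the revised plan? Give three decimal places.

δ = d·√(n/2) = 0.16 × √(217/2) = 1.6666 (unchanged). New critical value: z_{0.2} = 0.842.
Revised power = Φ(δ − 0.842) = Φ(0.825) = 0.7953.

Power ≈ 0.795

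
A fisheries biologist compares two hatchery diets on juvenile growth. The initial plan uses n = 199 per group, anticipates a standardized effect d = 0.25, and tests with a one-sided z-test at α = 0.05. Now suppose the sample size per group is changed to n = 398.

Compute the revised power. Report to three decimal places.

Power ≈ 0.970

With n = 398 per group: δ = d·√(n/2) = 0.25 × √(398/2) = 3.5267. Critical value z_{0.05} = 1.645.
Revised power = P(Z > 1.645 − δ) = Φ(1.882) = 0.9701.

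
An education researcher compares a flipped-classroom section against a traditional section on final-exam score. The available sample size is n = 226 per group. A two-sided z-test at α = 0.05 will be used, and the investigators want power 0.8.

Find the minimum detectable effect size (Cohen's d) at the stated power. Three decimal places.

d ≈ 0.264

Required noncentrality: δ = z_{0.025} + z_{0.20} = 1.960 + 0.842 = 2.802.
(Lower-tail contribution to power is negligible for δ > 0.)
δ = d·√(n/2) ⇒ d = δ/√(n/2) = 2.802/√(226/2) = 0.2636.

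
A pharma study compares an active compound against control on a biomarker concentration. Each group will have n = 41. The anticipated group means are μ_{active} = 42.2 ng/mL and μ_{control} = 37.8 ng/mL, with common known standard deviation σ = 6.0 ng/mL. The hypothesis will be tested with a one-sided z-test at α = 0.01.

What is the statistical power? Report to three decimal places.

Standardized effect: d = |μ_{active} − μ_{control}| / σ = |42.2 − 37.8| / 6.0 = 0.7333
Noncentrality parameter: δ = d·√(n/2) = 0.7333 × √(41/2) = 3.3203
Critical value for a one-sided test at α = 0.01: z_α = 2.326.
Power = Φ(δ − 2.326) = Φ(0.994) = 0.8399.

Power ≈ 0.840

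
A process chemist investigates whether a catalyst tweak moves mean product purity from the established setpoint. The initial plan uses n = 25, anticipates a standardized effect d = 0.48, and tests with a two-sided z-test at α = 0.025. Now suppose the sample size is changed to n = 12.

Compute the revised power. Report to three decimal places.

With n = 12: δ = d·√n = 0.48 × √12 = 1.6628. Critical value z_{0.0125} = 2.241.
Revised power = Φ(δ − 2.241) + Φ(−δ − 2.241) = Φ(-0.579) + Φ(-3.904) = 0.2814 + 0.0000 = 0.2815.

Power ≈ 0.281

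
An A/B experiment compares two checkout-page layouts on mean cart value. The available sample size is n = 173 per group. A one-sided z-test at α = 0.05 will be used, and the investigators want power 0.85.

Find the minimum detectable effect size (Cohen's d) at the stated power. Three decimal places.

Required noncentrality: δ = z_{0.05} + z_{0.15} = 1.645 + 1.036 = 2.681.
δ = d·√(n/2) ⇒ d = δ/√(n/2) = 2.681/√(173/2) = 0.2883.

d ≈ 0.288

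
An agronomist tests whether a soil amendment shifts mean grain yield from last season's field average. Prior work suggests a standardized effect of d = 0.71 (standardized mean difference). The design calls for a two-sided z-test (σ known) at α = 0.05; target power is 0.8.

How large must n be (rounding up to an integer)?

n = 16

Set Φ(δ − 1.960) = 0.8; then δ − 1.960 = Φ⁻¹(0.8) = 0.842, giving δ = 2.802.
(The Φ(−δ − z_{α/2}) term is vanishingly small for δ > 0 and is dropped in the standard sample-size formula.)
δ = d·√n ⇒ n = (δ/d)² = (2.802 / 0.71)² = 15.57.
Round up to the next whole unit.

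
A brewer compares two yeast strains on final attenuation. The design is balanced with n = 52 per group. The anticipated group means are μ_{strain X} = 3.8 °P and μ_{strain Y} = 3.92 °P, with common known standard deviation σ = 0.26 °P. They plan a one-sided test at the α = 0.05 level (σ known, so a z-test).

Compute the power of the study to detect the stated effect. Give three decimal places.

Standardized effect: d = |μ_{strain X} − μ_{strain Y}| / σ = |3.8 − 3.92| / 0.26 = 0.4615
Noncentrality parameter: δ = d·√(n/2) = 0.4615 × √(52/2) = 2.3534
Critical value for a one-sided test at α = 0.05: z_α = 1.645.
Power = Φ(δ − 1.645) = Φ(0.709) = 0.7607.

Power ≈ 0.761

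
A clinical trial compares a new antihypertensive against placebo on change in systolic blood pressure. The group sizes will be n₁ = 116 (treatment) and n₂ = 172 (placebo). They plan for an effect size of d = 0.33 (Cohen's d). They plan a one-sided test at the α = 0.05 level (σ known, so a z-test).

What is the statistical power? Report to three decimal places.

Noncentrality parameter: δ = d / √(1/n₁ + 1/n₂) = 0.33 / √(1/116 + 1/172) = 2.7467
One-sided α = 0.05 → critical value z_{0.05} = 1.645.
Power = P(Z > 1.645 − δ) = Φ(1.102) = 0.8647.

Power ≈ 0.865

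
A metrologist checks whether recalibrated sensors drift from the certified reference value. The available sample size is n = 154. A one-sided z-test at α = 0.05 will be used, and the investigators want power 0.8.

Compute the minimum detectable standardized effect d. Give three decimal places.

d ≈ 0.200

Required noncentrality: δ = z_{0.05} + z_{0.20} = 1.645 + 0.842 = 2.486.
δ = d·√n ⇒ d = δ/√n = 2.486/√154 = 0.2004.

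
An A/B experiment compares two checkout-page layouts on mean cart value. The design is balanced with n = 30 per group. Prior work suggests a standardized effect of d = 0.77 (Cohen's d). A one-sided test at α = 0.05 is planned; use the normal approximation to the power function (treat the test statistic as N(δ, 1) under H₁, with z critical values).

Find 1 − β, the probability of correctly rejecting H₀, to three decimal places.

Noncentrality parameter: δ = d·√(n/2) = 0.77 × √(30/2) = 2.9822
One-sided α = 0.05 → critical value z_{0.05} = 1.645.
Power = P(Z > 1.645 − δ) = Φ(1.337) = 0.9094.

Power ≈ 0.909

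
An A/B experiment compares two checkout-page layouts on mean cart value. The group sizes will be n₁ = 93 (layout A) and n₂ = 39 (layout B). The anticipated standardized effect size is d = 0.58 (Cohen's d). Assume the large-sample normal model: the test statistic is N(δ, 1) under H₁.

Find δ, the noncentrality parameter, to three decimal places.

δ ≈ 3.040

The noncentrality parameter scales effect size by the design's sample-size factor: δ = d / √(1/n₁ + 1/n₂) = 0.58 / √(1/93 + 1/39) = 3.0403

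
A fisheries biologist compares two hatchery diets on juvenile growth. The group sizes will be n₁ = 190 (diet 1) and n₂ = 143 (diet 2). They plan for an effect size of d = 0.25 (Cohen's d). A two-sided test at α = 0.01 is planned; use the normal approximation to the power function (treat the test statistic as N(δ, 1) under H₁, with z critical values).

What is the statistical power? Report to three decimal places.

Noncentrality parameter: δ = d / √(1/n₁ + 1/n₂) = 0.25 / √(1/190 + 1/143) = 2.2582
Critical value for a two-sided test at α = 0.01: z_{α/2} = 2.576.
Power = Φ(δ − 2.576) + Φ(−δ − 2.576) = Φ(-0.318) + Φ(-4.834) = 0.3754 + 0.0000 = 0.3754.

Power ≈ 0.375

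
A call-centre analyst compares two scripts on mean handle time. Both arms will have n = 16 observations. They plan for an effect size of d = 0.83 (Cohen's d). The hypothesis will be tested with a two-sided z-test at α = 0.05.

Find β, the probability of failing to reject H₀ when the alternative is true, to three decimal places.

β ≈ 0.349

Noncentrality parameter: δ = d·√(n/2) = 0.83 × √(16/2) = 2.3476
Critical value for a two-sided test at α = 0.05: z_{α/2} = 1.960.
Power = Φ(δ − 1.960) + Φ(−δ − 1.960) = Φ(0.388) + Φ(-4.308) = 0.6509 + 0.0000 = 0.6509.
Type II error: β = 1 − power = 1 − 0.6509 = 0.3491.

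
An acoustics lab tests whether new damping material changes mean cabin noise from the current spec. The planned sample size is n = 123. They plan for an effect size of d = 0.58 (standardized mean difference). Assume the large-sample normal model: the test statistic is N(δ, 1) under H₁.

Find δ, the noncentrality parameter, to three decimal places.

δ ≈ 6.433

The noncentrality parameter scales effect size by the design's sample-size factor: δ = d·√n = 0.58 × √123 = 6.4325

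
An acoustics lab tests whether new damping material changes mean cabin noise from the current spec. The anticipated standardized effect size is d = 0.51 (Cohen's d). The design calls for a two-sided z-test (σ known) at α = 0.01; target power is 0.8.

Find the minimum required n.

n = 45

Set Φ(δ − 2.576) = 0.8; then δ − 2.576 = Φ⁻¹(0.8) = 0.842, giving δ = 3.417.
(Ignoring the negligible lower-tail rejection probability gives the usual closed-form inversion.)
δ = d·√n ⇒ n = (δ/d)² = (3.417 / 0.51)² = 44.90.
Rounding up, n = 45.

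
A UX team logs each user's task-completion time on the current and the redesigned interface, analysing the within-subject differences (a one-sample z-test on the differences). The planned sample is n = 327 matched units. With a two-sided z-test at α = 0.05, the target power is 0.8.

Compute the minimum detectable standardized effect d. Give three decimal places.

Need Φ(δ − 1.960) = 0.8, so δ = 1.960 + 0.842 = 2.802.
(Lower-tail contribution to power is negligible for δ > 0.)
δ = d·√n ⇒ d = δ/√n = 2.802/√327 = 0.1549.

d ≈ 0.155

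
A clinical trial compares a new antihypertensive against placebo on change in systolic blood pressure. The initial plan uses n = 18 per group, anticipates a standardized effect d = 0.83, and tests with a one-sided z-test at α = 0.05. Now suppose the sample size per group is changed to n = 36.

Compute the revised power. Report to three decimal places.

Power ≈ 0.970

With n = 36 per group: δ = d·√(n/2) = 0.83 × √(36/2) = 3.5214. Critical value z_{0.05} = 1.645.
Revised power = P(Z > 1.645 − δ) = Φ(1.877) = 0.9697.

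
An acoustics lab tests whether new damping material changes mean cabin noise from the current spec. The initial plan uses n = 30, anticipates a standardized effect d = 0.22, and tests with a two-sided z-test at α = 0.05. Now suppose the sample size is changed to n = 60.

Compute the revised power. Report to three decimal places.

Power ≈ 0.399

With n = 60: δ = d·√n = 0.22 × √60 = 1.7041. Critical value z_{0.025} = 1.960.
Revised power = Φ(δ − 1.960) + Φ(−δ − 1.960) = Φ(-0.256) + Φ(-3.664) = 0.3990 + 0.0001 = 0.3992.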